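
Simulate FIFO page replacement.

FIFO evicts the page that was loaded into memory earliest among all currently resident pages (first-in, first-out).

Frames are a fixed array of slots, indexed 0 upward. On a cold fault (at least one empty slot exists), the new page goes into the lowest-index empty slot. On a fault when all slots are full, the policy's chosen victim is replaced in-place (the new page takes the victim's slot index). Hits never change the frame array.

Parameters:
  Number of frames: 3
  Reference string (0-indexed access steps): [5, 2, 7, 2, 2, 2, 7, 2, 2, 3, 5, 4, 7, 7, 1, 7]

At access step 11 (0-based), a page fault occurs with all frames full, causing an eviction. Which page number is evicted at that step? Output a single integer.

Step 0: ref 5 -> FAULT, frames=[5,-,-]
Step 1: ref 2 -> FAULT, frames=[5,2,-]
Step 2: ref 7 -> FAULT, frames=[5,2,7]
Step 3: ref 2 -> HIT, frames=[5,2,7]
Step 4: ref 2 -> HIT, frames=[5,2,7]
Step 5: ref 2 -> HIT, frames=[5,2,7]
Step 6: ref 7 -> HIT, frames=[5,2,7]
Step 7: ref 2 -> HIT, frames=[5,2,7]
Step 8: ref 2 -> HIT, frames=[5,2,7]
Step 9: ref 3 -> FAULT, evict 5, frames=[3,2,7]
Step 10: ref 5 -> FAULT, evict 2, frames=[3,5,7]
Step 11: ref 4 -> FAULT, evict 7, frames=[3,5,4]
At step 11: evicted page 7

Answer: 7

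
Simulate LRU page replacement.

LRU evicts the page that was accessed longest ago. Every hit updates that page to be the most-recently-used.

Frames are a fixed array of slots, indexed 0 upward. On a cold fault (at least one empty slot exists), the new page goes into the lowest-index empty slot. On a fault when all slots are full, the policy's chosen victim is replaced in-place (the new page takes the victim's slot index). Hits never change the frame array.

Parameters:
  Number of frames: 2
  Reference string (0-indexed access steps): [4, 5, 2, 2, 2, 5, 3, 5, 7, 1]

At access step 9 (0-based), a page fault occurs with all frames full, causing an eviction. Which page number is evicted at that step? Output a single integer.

Answer: 5

Derivation:
Step 0: ref 4 -> FAULT, frames=[4,-]
Step 1: ref 5 -> FAULT, frames=[4,5]
Step 2: ref 2 -> FAULT, evict 4, frames=[2,5]
Step 3: ref 2 -> HIT, frames=[2,5]
Step 4: ref 2 -> HIT, frames=[2,5]
Step 5: ref 5 -> HIT, frames=[2,5]
Step 6: ref 3 -> FAULT, evict 2, frames=[3,5]
Step 7: ref 5 -> HIT, frames=[3,5]
Step 8: ref 7 -> FAULT, evict 3, frames=[7,5]
Step 9: ref 1 -> FAULT, evict 5, frames=[7,1]
At step 9: evicted page 5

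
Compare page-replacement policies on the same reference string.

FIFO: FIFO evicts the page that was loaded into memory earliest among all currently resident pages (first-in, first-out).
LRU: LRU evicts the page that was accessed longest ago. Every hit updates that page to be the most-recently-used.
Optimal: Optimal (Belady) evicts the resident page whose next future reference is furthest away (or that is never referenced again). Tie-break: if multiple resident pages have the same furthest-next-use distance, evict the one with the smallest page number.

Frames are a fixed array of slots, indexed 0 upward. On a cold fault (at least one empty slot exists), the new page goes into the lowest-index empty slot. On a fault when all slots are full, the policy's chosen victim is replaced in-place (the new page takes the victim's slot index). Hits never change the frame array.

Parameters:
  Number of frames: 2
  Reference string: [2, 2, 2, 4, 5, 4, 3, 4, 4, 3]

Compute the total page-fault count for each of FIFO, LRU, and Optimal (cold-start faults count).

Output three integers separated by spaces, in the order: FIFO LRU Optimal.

Answer: 5 4 4

Derivation:
--- FIFO ---
  step 0: ref 2 -> FAULT, frames=[2,-] (faults so far: 1)
  step 1: ref 2 -> HIT, frames=[2,-] (faults so far: 1)
  step 2: ref 2 -> HIT, frames=[2,-] (faults so far: 1)
  step 3: ref 4 -> FAULT, frames=[2,4] (faults so far: 2)
  step 4: ref 5 -> FAULT, evict 2, frames=[5,4] (faults so far: 3)
  step 5: ref 4 -> HIT, frames=[5,4] (faults so far: 3)
  step 6: ref 3 -> FAULT, evict 4, frames=[5,3] (faults so far: 4)
  step 7: ref 4 -> FAULT, evict 5, frames=[4,3] (faults so far: 5)
  step 8: ref 4 -> HIT, frames=[4,3] (faults so far: 5)
  step 9: ref 3 -> HIT, frames=[4,3] (faults so far: 5)
  FIFO total faults: 5
--- LRU ---
  step 0: ref 2 -> FAULT, frames=[2,-] (faults so far: 1)
  step 1: ref 2 -> HIT, frames=[2,-] (faults so far: 1)
  step 2: ref 2 -> HIT, frames=[2,-] (faults so far: 1)
  step 3: ref 4 -> FAULT, frames=[2,4] (faults so far: 2)
  step 4: ref 5 -> FAULT, evict 2, frames=[5,4] (faults so far: 3)
  step 5: ref 4 -> HIT, frames=[5,4] (faults so far: 3)
  step 6: ref 3 -> FAULT, evict 5, frames=[3,4] (faults so far: 4)
  step 7: ref 4 -> HIT, frames=[3,4] (faults so far: 4)
  step 8: ref 4 -> HIT, frames=[3,4] (faults so far: 4)
  step 9: ref 3 -> HIT, frames=[3,4] (faults so far: 4)
  LRU total faults: 4
--- Optimal ---
  step 0: ref 2 -> FAULT, frames=[2,-] (faults so far: 1)
  step 1: ref 2 -> HIT, frames=[2,-] (faults so far: 1)
  step 2: ref 2 -> HIT, frames=[2,-] (faults so far: 1)
  step 3: ref 4 -> FAULT, frames=[2,4] (faults so far: 2)
  step 4: ref 5 -> FAULT, evict 2, frames=[5,4] (faults so far: 3)
  step 5: ref 4 -> HIT, frames=[5,4] (faults so far: 3)
  step 6: ref 3 -> FAULT, evict 5, frames=[3,4] (faults so far: 4)
  step 7: ref 4 -> HIT, frames=[3,4] (faults so far: 4)
  step 8: ref 4 -> HIT, frames=[3,4] (faults so far: 4)
  step 9: ref 3 -> HIT, frames=[3,4] (faults so far: 4)
  Optimal total faults: 4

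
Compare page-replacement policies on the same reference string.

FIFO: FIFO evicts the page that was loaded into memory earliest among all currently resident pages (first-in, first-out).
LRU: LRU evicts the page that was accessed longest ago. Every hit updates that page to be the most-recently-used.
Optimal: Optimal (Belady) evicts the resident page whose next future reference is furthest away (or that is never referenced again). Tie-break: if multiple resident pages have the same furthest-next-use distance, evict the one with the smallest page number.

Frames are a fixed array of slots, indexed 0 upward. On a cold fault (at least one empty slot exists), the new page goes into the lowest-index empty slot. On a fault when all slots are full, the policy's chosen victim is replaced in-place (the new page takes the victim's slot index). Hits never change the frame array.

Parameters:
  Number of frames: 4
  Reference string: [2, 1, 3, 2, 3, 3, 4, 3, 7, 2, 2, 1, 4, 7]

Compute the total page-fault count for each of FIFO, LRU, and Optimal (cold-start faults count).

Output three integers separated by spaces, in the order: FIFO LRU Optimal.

--- FIFO ---
  step 0: ref 2 -> FAULT, frames=[2,-,-,-] (faults so far: 1)
  step 1: ref 1 -> FAULT, frames=[2,1,-,-] (faults so far: 2)
  step 2: ref 3 -> FAULT, frames=[2,1,3,-] (faults so far: 3)
  step 3: ref 2 -> HIT, frames=[2,1,3,-] (faults so far: 3)
  step 4: ref 3 -> HIT, frames=[2,1,3,-] (faults so far: 3)
  step 5: ref 3 -> HIT, frames=[2,1,3,-] (faults so far: 3)
  step 6: ref 4 -> FAULT, frames=[2,1,3,4] (faults so far: 4)
  step 7: ref 3 -> HIT, frames=[2,1,3,4] (faults so far: 4)
  step 8: ref 7 -> FAULT, evict 2, frames=[7,1,3,4] (faults so far: 5)
  step 9: ref 2 -> FAULT, evict 1, frames=[7,2,3,4] (faults so far: 6)
  step 10: ref 2 -> HIT, frames=[7,2,3,4] (faults so far: 6)
  step 11: ref 1 -> FAULT, evict 3, frames=[7,2,1,4] (faults so far: 7)
  step 12: ref 4 -> HIT, frames=[7,2,1,4] (faults so far: 7)
  step 13: ref 7 -> HIT, frames=[7,2,1,4] (faults so far: 7)
  FIFO total faults: 7
--- LRU ---
  step 0: ref 2 -> FAULT, frames=[2,-,-,-] (faults so far: 1)
  step 1: ref 1 -> FAULT, frames=[2,1,-,-] (faults so far: 2)
  step 2: ref 3 -> FAULT, frames=[2,1,3,-] (faults so far: 3)
  step 3: ref 2 -> HIT, frames=[2,1,3,-] (faults so far: 3)
  step 4: ref 3 -> HIT, frames=[2,1,3,-] (faults so far: 3)
  step 5: ref 3 -> HIT, frames=[2,1,3,-] (faults so far: 3)
  step 6: ref 4 -> FAULT, frames=[2,1,3,4] (faults so far: 4)
  step 7: ref 3 -> HIT, frames=[2,1,3,4] (faults so far: 4)
  step 8: ref 7 -> FAULT, evict 1, frames=[2,7,3,4] (faults so far: 5)
  step 9: ref 2 -> HIT, frames=[2,7,3,4] (faults so far: 5)
  step 10: ref 2 -> HIT, frames=[2,7,3,4] (faults so far: 5)
  step 11: ref 1 -> FAULT, evict 4, frames=[2,7,3,1] (faults so far: 6)
  step 12: ref 4 -> FAULT, evict 3, frames=[2,7,4,1] (faults so far: 7)
  step 13: ref 7 -> HIT, frames=[2,7,4,1] (faults so far: 7)
  LRU total faults: 7
--- Optimal ---
  step 0: ref 2 -> FAULT, frames=[2,-,-,-] (faults so far: 1)
  step 1: ref 1 -> FAULT, frames=[2,1,-,-] (faults so far: 2)
  step 2: ref 3 -> FAULT, frames=[2,1,3,-] (faults so far: 3)
  step 3: ref 2 -> HIT, frames=[2,1,3,-] (faults so far: 3)
  step 4: ref 3 -> HIT, frames=[2,1,3,-] (faults so far: 3)
  step 5: ref 3 -> HIT, frames=[2,1,3,-] (faults so far: 3)
  step 6: ref 4 -> FAULT, frames=[2,1,3,4] (faults so far: 4)
  step 7: ref 3 -> HIT, frames=[2,1,3,4] (faults so far: 4)
  step 8: ref 7 -> FAULT, evict 3, frames=[2,1,7,4] (faults so far: 5)
  step 9: ref 2 -> HIT, frames=[2,1,7,4] (faults so far: 5)
  step 10: ref 2 -> HIT, frames=[2,1,7,4] (faults so far: 5)
  step 11: ref 1 -> HIT, frames=[2,1,7,4] (faults so far: 5)
  step 12: ref 4 -> HIT, frames=[2,1,7,4] (faults so far: 5)
  step 13: ref 7 -> HIT, frames=[2,1,7,4] (faults so far: 5)
  Optimal total faults: 5

Answer: 7 7 5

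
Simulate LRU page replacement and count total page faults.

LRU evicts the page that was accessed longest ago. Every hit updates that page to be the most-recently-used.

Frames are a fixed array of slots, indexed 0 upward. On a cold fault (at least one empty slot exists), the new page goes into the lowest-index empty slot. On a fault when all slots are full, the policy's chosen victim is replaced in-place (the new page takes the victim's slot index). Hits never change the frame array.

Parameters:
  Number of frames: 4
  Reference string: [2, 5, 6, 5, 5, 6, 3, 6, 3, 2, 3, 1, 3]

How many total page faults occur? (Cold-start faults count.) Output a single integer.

Answer: 5

Derivation:
Step 0: ref 2 → FAULT, frames=[2,-,-,-]
Step 1: ref 5 → FAULT, frames=[2,5,-,-]
Step 2: ref 6 → FAULT, frames=[2,5,6,-]
Step 3: ref 5 → HIT, frames=[2,5,6,-]
Step 4: ref 5 → HIT, frames=[2,5,6,-]
Step 5: ref 6 → HIT, frames=[2,5,6,-]
Step 6: ref 3 → FAULT, frames=[2,5,6,3]
Step 7: ref 6 → HIT, frames=[2,5,6,3]
Step 8: ref 3 → HIT, frames=[2,5,6,3]
Step 9: ref 2 → HIT, frames=[2,5,6,3]
Step 10: ref 3 → HIT, frames=[2,5,6,3]
Step 11: ref 1 → FAULT (evict 5), frames=[2,1,6,3]
Step 12: ref 3 → HIT, frames=[2,1,6,3]
Total faults: 5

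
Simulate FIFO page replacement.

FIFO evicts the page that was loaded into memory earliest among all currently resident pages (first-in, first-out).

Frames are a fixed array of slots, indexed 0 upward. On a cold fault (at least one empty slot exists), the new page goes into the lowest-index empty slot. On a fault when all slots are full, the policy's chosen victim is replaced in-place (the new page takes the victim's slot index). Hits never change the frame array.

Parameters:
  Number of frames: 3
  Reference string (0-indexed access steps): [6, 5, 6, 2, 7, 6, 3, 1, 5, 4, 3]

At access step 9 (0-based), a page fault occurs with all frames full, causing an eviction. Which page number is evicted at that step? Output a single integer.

Step 0: ref 6 -> FAULT, frames=[6,-,-]
Step 1: ref 5 -> FAULT, frames=[6,5,-]
Step 2: ref 6 -> HIT, frames=[6,5,-]
Step 3: ref 2 -> FAULT, frames=[6,5,2]
Step 4: ref 7 -> FAULT, evict 6, frames=[7,5,2]
Step 5: ref 6 -> FAULT, evict 5, frames=[7,6,2]
Step 6: ref 3 -> FAULT, evict 2, frames=[7,6,3]
Step 7: ref 1 -> FAULT, evict 7, frames=[1,6,3]
Step 8: ref 5 -> FAULT, evict 6, frames=[1,5,3]
Step 9: ref 4 -> FAULT, evict 3, frames=[1,5,4]
At step 9: evicted page 3

Answer: 3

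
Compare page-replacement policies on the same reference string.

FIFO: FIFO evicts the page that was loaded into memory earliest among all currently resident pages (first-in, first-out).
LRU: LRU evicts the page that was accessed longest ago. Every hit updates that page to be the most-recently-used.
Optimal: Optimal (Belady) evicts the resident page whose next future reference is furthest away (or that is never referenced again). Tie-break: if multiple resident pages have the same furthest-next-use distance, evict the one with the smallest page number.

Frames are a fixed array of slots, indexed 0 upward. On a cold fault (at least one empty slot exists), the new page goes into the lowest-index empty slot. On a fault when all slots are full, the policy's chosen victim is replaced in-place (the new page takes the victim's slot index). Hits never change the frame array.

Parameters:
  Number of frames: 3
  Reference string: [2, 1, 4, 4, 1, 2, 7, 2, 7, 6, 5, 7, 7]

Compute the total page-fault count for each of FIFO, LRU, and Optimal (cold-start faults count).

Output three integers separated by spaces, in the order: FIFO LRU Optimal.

Answer: 8 6 6

Derivation:
--- FIFO ---
  step 0: ref 2 -> FAULT, frames=[2,-,-] (faults so far: 1)
  step 1: ref 1 -> FAULT, frames=[2,1,-] (faults so far: 2)
  step 2: ref 4 -> FAULT, frames=[2,1,4] (faults so far: 3)
  step 3: ref 4 -> HIT, frames=[2,1,4] (faults so far: 3)
  step 4: ref 1 -> HIT, frames=[2,1,4] (faults so far: 3)
  step 5: ref 2 -> HIT, frames=[2,1,4] (faults so far: 3)
  step 6: ref 7 -> FAULT, evict 2, frames=[7,1,4] (faults so far: 4)
  step 7: ref 2 -> FAULT, evict 1, frames=[7,2,4] (faults so far: 5)
  step 8: ref 7 -> HIT, frames=[7,2,4] (faults so far: 5)
  step 9: ref 6 -> FAULT, evict 4, frames=[7,2,6] (faults so far: 6)
  step 10: ref 5 -> FAULT, evict 7, frames=[5,2,6] (faults so far: 7)
  step 11: ref 7 -> FAULT, evict 2, frames=[5,7,6] (faults so far: 8)
  step 12: ref 7 -> HIT, frames=[5,7,6] (faults so far: 8)
  FIFO total faults: 8
--- LRU ---
  step 0: ref 2 -> FAULT, frames=[2,-,-] (faults so far: 1)
  step 1: ref 1 -> FAULT, frames=[2,1,-] (faults so far: 2)
  step 2: ref 4 -> FAULT, frames=[2,1,4] (faults so far: 3)
  step 3: ref 4 -> HIT, frames=[2,1,4] (faults so far: 3)
  step 4: ref 1 -> HIT, frames=[2,1,4] (faults so far: 3)
  step 5: ref 2 -> HIT, frames=[2,1,4] (faults so far: 3)
  step 6: ref 7 -> FAULT, evict 4, frames=[2,1,7] (faults so far: 4)
  step 7: ref 2 -> HIT, frames=[2,1,7] (faults so far: 4)
  step 8: ref 7 -> HIT, frames=[2,1,7] (faults so far: 4)
  step 9: ref 6 -> FAULT, evict 1, frames=[2,6,7] (faults so far: 5)
  step 10: ref 5 -> FAULT, evict 2, frames=[5,6,7] (faults so far: 6)
  step 11: ref 7 -> HIT, frames=[5,6,7] (faults so far: 6)
  step 12: ref 7 -> HIT, frames=[5,6,7] (faults so far: 6)
  LRU total faults: 6
--- Optimal ---
  step 0: ref 2 -> FAULT, frames=[2,-,-] (faults so far: 1)
  step 1: ref 1 -> FAULT, frames=[2,1,-] (faults so far: 2)
  step 2: ref 4 -> FAULT, frames=[2,1,4] (faults so far: 3)
  step 3: ref 4 -> HIT, frames=[2,1,4] (faults so far: 3)
  step 4: ref 1 -> HIT, frames=[2,1,4] (faults so far: 3)
  step 5: ref 2 -> HIT, frames=[2,1,4] (faults so far: 3)
  step 6: ref 7 -> FAULT, evict 1, frames=[2,7,4] (faults so far: 4)
  step 7: ref 2 -> HIT, frames=[2,7,4] (faults so far: 4)
  step 8: ref 7 -> HIT, frames=[2,7,4] (faults so far: 4)
  step 9: ref 6 -> FAULT, evict 2, frames=[6,7,4] (faults so far: 5)
  step 10: ref 5 -> FAULT, evict 4, frames=[6,7,5] (faults so far: 6)
  step 11: ref 7 -> HIT, frames=[6,7,5] (faults so far: 6)
  step 12: ref 7 -> HIT, frames=[6,7,5] (faults so far: 6)
  Optimal total faults: 6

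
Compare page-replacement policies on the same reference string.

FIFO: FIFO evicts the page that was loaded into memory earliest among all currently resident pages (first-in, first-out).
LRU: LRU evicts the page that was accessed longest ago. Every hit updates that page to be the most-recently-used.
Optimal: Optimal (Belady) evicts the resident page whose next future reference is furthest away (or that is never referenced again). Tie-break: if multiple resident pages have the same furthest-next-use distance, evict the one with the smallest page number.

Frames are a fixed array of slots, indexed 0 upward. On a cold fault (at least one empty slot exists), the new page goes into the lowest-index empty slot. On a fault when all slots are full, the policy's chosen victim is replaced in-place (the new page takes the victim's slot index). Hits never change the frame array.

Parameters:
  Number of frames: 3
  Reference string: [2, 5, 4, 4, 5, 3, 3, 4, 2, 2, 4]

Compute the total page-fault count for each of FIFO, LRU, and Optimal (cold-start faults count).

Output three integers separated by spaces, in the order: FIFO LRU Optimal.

Answer: 5 5 4

Derivation:
--- FIFO ---
  step 0: ref 2 -> FAULT, frames=[2,-,-] (faults so far: 1)
  step 1: ref 5 -> FAULT, frames=[2,5,-] (faults so far: 2)
  step 2: ref 4 -> FAULT, frames=[2,5,4] (faults so far: 3)
  step 3: ref 4 -> HIT, frames=[2,5,4] (faults so far: 3)
  step 4: ref 5 -> HIT, frames=[2,5,4] (faults so far: 3)
  step 5: ref 3 -> FAULT, evict 2, frames=[3,5,4] (faults so far: 4)
  step 6: ref 3 -> HIT, frames=[3,5,4] (faults so far: 4)
  step 7: ref 4 -> HIT, frames=[3,5,4] (faults so far: 4)
  step 8: ref 2 -> FAULT, evict 5, frames=[3,2,4] (faults so far: 5)
  step 9: ref 2 -> HIT, frames=[3,2,4] (faults so far: 5)
  step 10: ref 4 -> HIT, frames=[3,2,4] (faults so far: 5)
  FIFO total faults: 5
--- LRU ---
  step 0: ref 2 -> FAULT, frames=[2,-,-] (faults so far: 1)
  step 1: ref 5 -> FAULT, frames=[2,5,-] (faults so far: 2)
  step 2: ref 4 -> FAULT, frames=[2,5,4] (faults so far: 3)
  step 3: ref 4 -> HIT, frames=[2,5,4] (faults so far: 3)
  step 4: ref 5 -> HIT, frames=[2,5,4] (faults so far: 3)
  step 5: ref 3 -> FAULT, evict 2, frames=[3,5,4] (faults so far: 4)
  step 6: ref 3 -> HIT, frames=[3,5,4] (faults so far: 4)
  step 7: ref 4 -> HIT, frames=[3,5,4] (faults so far: 4)
  step 8: ref 2 -> FAULT, evict 5, frames=[3,2,4] (faults so far: 5)
  step 9: ref 2 -> HIT, frames=[3,2,4] (faults so far: 5)
  step 10: ref 4 -> HIT, frames=[3,2,4] (faults so far: 5)
  LRU total faults: 5
--- Optimal ---
  step 0: ref 2 -> FAULT, frames=[2,-,-] (faults so far: 1)
  step 1: ref 5 -> FAULT, frames=[2,5,-] (faults so far: 2)
  step 2: ref 4 -> FAULT, frames=[2,5,4] (faults so far: 3)
  step 3: ref 4 -> HIT, frames=[2,5,4] (faults so far: 3)
  step 4: ref 5 -> HIT, frames=[2,5,4] (faults so far: 3)
  step 5: ref 3 -> FAULT, evict 5, frames=[2,3,4] (faults so far: 4)
  step 6: ref 3 -> HIT, frames=[2,3,4] (faults so far: 4)
  step 7: ref 4 -> HIT, frames=[2,3,4] (faults so far: 4)
  step 8: ref 2 -> HIT, frames=[2,3,4] (faults so far: 4)
  step 9: ref 2 -> HIT, frames=[2,3,4] (faults so far: 4)
  step 10: ref 4 -> HIT, frames=[2,3,4] (faults so far: 4)
  Optimal total faults: 4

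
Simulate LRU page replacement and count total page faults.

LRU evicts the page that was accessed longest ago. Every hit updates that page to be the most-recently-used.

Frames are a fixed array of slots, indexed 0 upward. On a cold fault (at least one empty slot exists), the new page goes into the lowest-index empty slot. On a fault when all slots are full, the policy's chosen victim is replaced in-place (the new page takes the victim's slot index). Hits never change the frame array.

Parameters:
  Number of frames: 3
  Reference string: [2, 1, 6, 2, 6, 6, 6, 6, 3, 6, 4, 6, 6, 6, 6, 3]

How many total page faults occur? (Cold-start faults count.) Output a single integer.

Step 0: ref 2 → FAULT, frames=[2,-,-]
Step 1: ref 1 → FAULT, frames=[2,1,-]
Step 2: ref 6 → FAULT, frames=[2,1,6]
Step 3: ref 2 → HIT, frames=[2,1,6]
Step 4: ref 6 → HIT, frames=[2,1,6]
Step 5: ref 6 → HIT, frames=[2,1,6]
Step 6: ref 6 → HIT, frames=[2,1,6]
Step 7: ref 6 → HIT, frames=[2,1,6]
Step 8: ref 3 → FAULT (evict 1), frames=[2,3,6]
Step 9: ref 6 → HIT, frames=[2,3,6]
Step 10: ref 4 → FAULT (evict 2), frames=[4,3,6]
Step 11: ref 6 → HIT, frames=[4,3,6]
Step 12: ref 6 → HIT, frames=[4,3,6]
Step 13: ref 6 → HIT, frames=[4,3,6]
Step 14: ref 6 → HIT, frames=[4,3,6]
Step 15: ref 3 → HIT, frames=[4,3,6]
Total faults: 5

Answer: 5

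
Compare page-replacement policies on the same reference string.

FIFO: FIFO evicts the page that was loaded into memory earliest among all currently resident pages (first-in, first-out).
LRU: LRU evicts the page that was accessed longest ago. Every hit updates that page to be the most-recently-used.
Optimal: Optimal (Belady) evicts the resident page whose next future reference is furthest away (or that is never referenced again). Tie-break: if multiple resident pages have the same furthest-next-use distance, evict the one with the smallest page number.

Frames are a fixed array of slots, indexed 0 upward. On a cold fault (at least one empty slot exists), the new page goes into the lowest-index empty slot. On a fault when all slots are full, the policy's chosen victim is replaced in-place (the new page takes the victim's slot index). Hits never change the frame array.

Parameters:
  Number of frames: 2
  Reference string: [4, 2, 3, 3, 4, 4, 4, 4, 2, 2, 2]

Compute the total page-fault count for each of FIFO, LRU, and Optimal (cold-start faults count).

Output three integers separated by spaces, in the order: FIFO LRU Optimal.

--- FIFO ---
  step 0: ref 4 -> FAULT, frames=[4,-] (faults so far: 1)
  step 1: ref 2 -> FAULT, frames=[4,2] (faults so far: 2)
  step 2: ref 3 -> FAULT, evict 4, frames=[3,2] (faults so far: 3)
  step 3: ref 3 -> HIT, frames=[3,2] (faults so far: 3)
  step 4: ref 4 -> FAULT, evict 2, frames=[3,4] (faults so far: 4)
  step 5: ref 4 -> HIT, frames=[3,4] (faults so far: 4)
  step 6: ref 4 -> HIT, frames=[3,4] (faults so far: 4)
  step 7: ref 4 -> HIT, frames=[3,4] (faults so far: 4)
  step 8: ref 2 -> FAULT, evict 3, frames=[2,4] (faults so far: 5)
  step 9: ref 2 -> HIT, frames=[2,4] (faults so far: 5)
  step 10: ref 2 -> HIT, frames=[2,4] (faults so far: 5)
  FIFO total faults: 5
--- LRU ---
  step 0: ref 4 -> FAULT, frames=[4,-] (faults so far: 1)
  step 1: ref 2 -> FAULT, frames=[4,2] (faults so far: 2)
  step 2: ref 3 -> FAULT, evict 4, frames=[3,2] (faults so far: 3)
  step 3: ref 3 -> HIT, frames=[3,2] (faults so far: 3)
  step 4: ref 4 -> FAULT, evict 2, frames=[3,4] (faults so far: 4)
  step 5: ref 4 -> HIT, frames=[3,4] (faults so far: 4)
  step 6: ref 4 -> HIT, frames=[3,4] (faults so far: 4)
  step 7: ref 4 -> HIT, frames=[3,4] (faults so far: 4)
  step 8: ref 2 -> FAULT, evict 3, frames=[2,4] (faults so far: 5)
  step 9: ref 2 -> HIT, frames=[2,4] (faults so far: 5)
  step 10: ref 2 -> HIT, frames=[2,4] (faults so far: 5)
  LRU total faults: 5
--- Optimal ---
  step 0: ref 4 -> FAULT, frames=[4,-] (faults so far: 1)
  step 1: ref 2 -> FAULT, frames=[4,2] (faults so far: 2)
  step 2: ref 3 -> FAULT, evict 2, frames=[4,3] (faults so far: 3)
  step 3: ref 3 -> HIT, frames=[4,3] (faults so far: 3)
  step 4: ref 4 -> HIT, frames=[4,3] (faults so far: 3)
  step 5: ref 4 -> HIT, frames=[4,3] (faults so far: 3)
  step 6: ref 4 -> HIT, frames=[4,3] (faults so far: 3)
  step 7: ref 4 -> HIT, frames=[4,3] (faults so far: 3)
  step 8: ref 2 -> FAULT, evict 3, frames=[4,2] (faults so far: 4)
  step 9: ref 2 -> HIT, frames=[4,2] (faults so far: 4)
  step 10: ref 2 -> HIT, frames=[4,2] (faults so far: 4)
  Optimal total faults: 4

Answer: 5 5 4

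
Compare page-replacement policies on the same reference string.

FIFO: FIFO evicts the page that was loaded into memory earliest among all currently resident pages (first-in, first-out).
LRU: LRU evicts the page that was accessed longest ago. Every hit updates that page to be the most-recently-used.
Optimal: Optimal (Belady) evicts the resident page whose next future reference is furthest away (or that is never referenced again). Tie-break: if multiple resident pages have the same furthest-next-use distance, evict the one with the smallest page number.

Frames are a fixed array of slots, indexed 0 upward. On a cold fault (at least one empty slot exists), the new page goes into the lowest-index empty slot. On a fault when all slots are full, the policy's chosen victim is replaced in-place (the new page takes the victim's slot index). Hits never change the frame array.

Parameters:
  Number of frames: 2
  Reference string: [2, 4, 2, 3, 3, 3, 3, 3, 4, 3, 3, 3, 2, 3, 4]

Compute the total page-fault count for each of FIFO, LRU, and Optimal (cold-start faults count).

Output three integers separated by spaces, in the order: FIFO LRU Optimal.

--- FIFO ---
  step 0: ref 2 -> FAULT, frames=[2,-] (faults so far: 1)
  step 1: ref 4 -> FAULT, frames=[2,4] (faults so far: 2)
  step 2: ref 2 -> HIT, frames=[2,4] (faults so far: 2)
  step 3: ref 3 -> FAULT, evict 2, frames=[3,4] (faults so far: 3)
  step 4: ref 3 -> HIT, frames=[3,4] (faults so far: 3)
  step 5: ref 3 -> HIT, frames=[3,4] (faults so far: 3)
  step 6: ref 3 -> HIT, frames=[3,4] (faults so far: 3)
  step 7: ref 3 -> HIT, frames=[3,4] (faults so far: 3)
  step 8: ref 4 -> HIT, frames=[3,4] (faults so far: 3)
  step 9: ref 3 -> HIT, frames=[3,4] (faults so far: 3)
  step 10: ref 3 -> HIT, frames=[3,4] (faults so far: 3)
  step 11: ref 3 -> HIT, frames=[3,4] (faults so far: 3)
  step 12: ref 2 -> FAULT, evict 4, frames=[3,2] (faults so far: 4)
  step 13: ref 3 -> HIT, frames=[3,2] (faults so far: 4)
  step 14: ref 4 -> FAULT, evict 3, frames=[4,2] (faults so far: 5)
  FIFO total faults: 5
--- LRU ---
  step 0: ref 2 -> FAULT, frames=[2,-] (faults so far: 1)
  step 1: ref 4 -> FAULT, frames=[2,4] (faults so far: 2)
  step 2: ref 2 -> HIT, frames=[2,4] (faults so far: 2)
  step 3: ref 3 -> FAULT, evict 4, frames=[2,3] (faults so far: 3)
  step 4: ref 3 -> HIT, frames=[2,3] (faults so far: 3)
  step 5: ref 3 -> HIT, frames=[2,3] (faults so far: 3)
  step 6: ref 3 -> HIT, frames=[2,3] (faults so far: 3)
  step 7: ref 3 -> HIT, frames=[2,3] (faults so far: 3)
  step 8: ref 4 -> FAULT, evict 2, frames=[4,3] (faults so far: 4)
  step 9: ref 3 -> HIT, frames=[4,3] (faults so far: 4)
  step 10: ref 3 -> HIT, frames=[4,3] (faults so far: 4)
  step 11: ref 3 -> HIT, frames=[4,3] (faults so far: 4)
  step 12: ref 2 -> FAULT, evict 4, frames=[2,3] (faults so far: 5)
  step 13: ref 3 -> HIT, frames=[2,3] (faults so far: 5)
  step 14: ref 4 -> FAULT, evict 2, frames=[4,3] (faults so far: 6)
  LRU total faults: 6
--- Optimal ---
  step 0: ref 2 -> FAULT, frames=[2,-] (faults so far: 1)
  step 1: ref 4 -> FAULT, frames=[2,4] (faults so far: 2)
  step 2: ref 2 -> HIT, frames=[2,4] (faults so far: 2)
  step 3: ref 3 -> FAULT, evict 2, frames=[3,4] (faults so far: 3)
  step 4: ref 3 -> HIT, frames=[3,4] (faults so far: 3)
  step 5: ref 3 -> HIT, frames=[3,4] (faults so far: 3)
  step 6: ref 3 -> HIT, frames=[3,4] (faults so far: 3)
  step 7: ref 3 -> HIT, frames=[3,4] (faults so far: 3)
  step 8: ref 4 -> HIT, frames=[3,4] (faults so far: 3)
  step 9: ref 3 -> HIT, frames=[3,4] (faults so far: 3)
  step 10: ref 3 -> HIT, frames=[3,4] (faults so far: 3)
  step 11: ref 3 -> HIT, frames=[3,4] (faults so far: 3)
  step 12: ref 2 -> FAULT, evict 4, frames=[3,2] (faults so far: 4)
  step 13: ref 3 -> HIT, frames=[3,2] (faults so far: 4)
  step 14: ref 4 -> FAULT, evict 2, frames=[3,4] (faults so far: 5)
  Optimal total faults: 5

Answer: 5 6 5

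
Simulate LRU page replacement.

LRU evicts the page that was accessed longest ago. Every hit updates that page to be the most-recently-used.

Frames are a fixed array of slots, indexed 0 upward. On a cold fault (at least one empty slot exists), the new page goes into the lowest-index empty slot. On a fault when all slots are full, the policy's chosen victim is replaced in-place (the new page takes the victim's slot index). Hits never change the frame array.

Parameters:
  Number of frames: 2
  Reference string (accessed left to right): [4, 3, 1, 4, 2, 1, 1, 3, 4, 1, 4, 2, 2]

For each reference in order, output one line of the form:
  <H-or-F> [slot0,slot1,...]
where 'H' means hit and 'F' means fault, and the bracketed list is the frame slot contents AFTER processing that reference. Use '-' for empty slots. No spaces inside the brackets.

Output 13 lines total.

F [4,-]
F [4,3]
F [1,3]
F [1,4]
F [2,4]
F [2,1]
H [2,1]
F [3,1]
F [3,4]
F [1,4]
H [1,4]
F [2,4]
H [2,4]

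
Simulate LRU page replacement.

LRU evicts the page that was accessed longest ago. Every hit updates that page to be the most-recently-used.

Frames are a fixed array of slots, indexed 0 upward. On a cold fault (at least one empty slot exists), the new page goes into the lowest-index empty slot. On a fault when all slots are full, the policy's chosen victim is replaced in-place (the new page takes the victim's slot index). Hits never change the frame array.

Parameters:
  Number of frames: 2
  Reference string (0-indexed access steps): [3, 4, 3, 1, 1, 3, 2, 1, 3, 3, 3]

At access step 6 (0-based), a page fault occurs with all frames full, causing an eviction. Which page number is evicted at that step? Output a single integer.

Step 0: ref 3 -> FAULT, frames=[3,-]
Step 1: ref 4 -> FAULT, frames=[3,4]
Step 2: ref 3 -> HIT, frames=[3,4]
Step 3: ref 1 -> FAULT, evict 4, frames=[3,1]
Step 4: ref 1 -> HIT, frames=[3,1]
Step 5: ref 3 -> HIT, frames=[3,1]
Step 6: ref 2 -> FAULT, evict 1, frames=[3,2]
At step 6: evicted page 1

Answer: 1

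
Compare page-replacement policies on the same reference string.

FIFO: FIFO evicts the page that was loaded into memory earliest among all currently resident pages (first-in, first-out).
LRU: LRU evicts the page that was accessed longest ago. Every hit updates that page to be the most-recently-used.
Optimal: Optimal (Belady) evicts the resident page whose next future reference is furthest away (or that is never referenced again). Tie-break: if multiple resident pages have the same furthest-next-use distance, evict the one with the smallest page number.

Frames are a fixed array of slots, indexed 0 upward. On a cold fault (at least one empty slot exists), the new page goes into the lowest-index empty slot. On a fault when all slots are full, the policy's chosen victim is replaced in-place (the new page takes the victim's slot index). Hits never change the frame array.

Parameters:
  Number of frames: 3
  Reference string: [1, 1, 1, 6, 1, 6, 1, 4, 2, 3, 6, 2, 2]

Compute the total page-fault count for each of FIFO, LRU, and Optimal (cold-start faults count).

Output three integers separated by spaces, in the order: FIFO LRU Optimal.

Answer: 6 6 5

Derivation:
--- FIFO ---
  step 0: ref 1 -> FAULT, frames=[1,-,-] (faults so far: 1)
  step 1: ref 1 -> HIT, frames=[1,-,-] (faults so far: 1)
  step 2: ref 1 -> HIT, frames=[1,-,-] (faults so far: 1)
  step 3: ref 6 -> FAULT, frames=[1,6,-] (faults so far: 2)
  step 4: ref 1 -> HIT, frames=[1,6,-] (faults so far: 2)
  step 5: ref 6 -> HIT, frames=[1,6,-] (faults so far: 2)
  step 6: ref 1 -> HIT, frames=[1,6,-] (faults so far: 2)
  step 7: ref 4 -> FAULT, frames=[1,6,4] (faults so far: 3)
  step 8: ref 2 -> FAULT, evict 1, frames=[2,6,4] (faults so far: 4)
  step 9: ref 3 -> FAULT, evict 6, frames=[2,3,4] (faults so far: 5)
  step 10: ref 6 -> FAULT, evict 4, frames=[2,3,6] (faults so far: 6)
  step 11: ref 2 -> HIT, frames=[2,3,6] (faults so far: 6)
  step 12: ref 2 -> HIT, frames=[2,3,6] (faults so far: 6)
  FIFO total faults: 6
--- LRU ---
  step 0: ref 1 -> FAULT, frames=[1,-,-] (faults so far: 1)
  step 1: ref 1 -> HIT, frames=[1,-,-] (faults so far: 1)
  step 2: ref 1 -> HIT, frames=[1,-,-] (faults so far: 1)
  step 3: ref 6 -> FAULT, frames=[1,6,-] (faults so far: 2)
  step 4: ref 1 -> HIT, frames=[1,6,-] (faults so far: 2)
  step 5: ref 6 -> HIT, frames=[1,6,-] (faults so far: 2)
  step 6: ref 1 -> HIT, frames=[1,6,-] (faults so far: 2)
  step 7: ref 4 -> FAULT, frames=[1,6,4] (faults so far: 3)
  step 8: ref 2 -> FAULT, evict 6, frames=[1,2,4] (faults so far: 4)
  step 9: ref 3 -> FAULT, evict 1, frames=[3,2,4] (faults so far: 5)
  step 10: ref 6 -> FAULT, evict 4, frames=[3,2,6] (faults so far: 6)
  step 11: ref 2 -> HIT, frames=[3,2,6] (faults so far: 6)
  step 12: ref 2 -> HIT, frames=[3,2,6] (faults so far: 6)
  LRU total faults: 6
--- Optimal ---
  step 0: ref 1 -> FAULT, frames=[1,-,-] (faults so far: 1)
  step 1: ref 1 -> HIT, frames=[1,-,-] (faults so far: 1)
  step 2: ref 1 -> HIT, frames=[1,-,-] (faults so far: 1)
  step 3: ref 6 -> FAULT, frames=[1,6,-] (faults so far: 2)
  step 4: ref 1 -> HIT, frames=[1,6,-] (faults so far: 2)
  step 5: ref 6 -> HIT, frames=[1,6,-] (faults so far: 2)
  step 6: ref 1 -> HIT, frames=[1,6,-] (faults so far: 2)
  step 7: ref 4 -> FAULT, frames=[1,6,4] (faults so far: 3)
  step 8: ref 2 -> FAULT, evict 1, frames=[2,6,4] (faults so far: 4)
  step 9: ref 3 -> FAULT, evict 4, frames=[2,6,3] (faults so far: 5)
  step 10: ref 6 -> HIT, frames=[2,6,3] (faults so far: 5)
  step 11: ref 2 -> HIT, frames=[2,6,3] (faults so far: 5)
  step 12: ref 2 -> HIT, frames=[2,6,3] (faults so far: 5)
  Optimal total faults: 5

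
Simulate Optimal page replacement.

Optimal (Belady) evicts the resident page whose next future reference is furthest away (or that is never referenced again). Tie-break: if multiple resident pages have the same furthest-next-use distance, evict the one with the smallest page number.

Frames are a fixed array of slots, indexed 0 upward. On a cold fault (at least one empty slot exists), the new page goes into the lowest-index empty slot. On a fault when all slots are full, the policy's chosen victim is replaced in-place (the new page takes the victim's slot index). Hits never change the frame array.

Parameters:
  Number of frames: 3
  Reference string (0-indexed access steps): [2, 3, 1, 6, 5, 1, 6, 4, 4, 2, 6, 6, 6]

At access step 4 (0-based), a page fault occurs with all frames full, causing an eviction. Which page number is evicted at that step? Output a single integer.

Step 0: ref 2 -> FAULT, frames=[2,-,-]
Step 1: ref 3 -> FAULT, frames=[2,3,-]
Step 2: ref 1 -> FAULT, frames=[2,3,1]
Step 3: ref 6 -> FAULT, evict 3, frames=[2,6,1]
Step 4: ref 5 -> FAULT, evict 2, frames=[5,6,1]
At step 4: evicted page 2

Answer: 2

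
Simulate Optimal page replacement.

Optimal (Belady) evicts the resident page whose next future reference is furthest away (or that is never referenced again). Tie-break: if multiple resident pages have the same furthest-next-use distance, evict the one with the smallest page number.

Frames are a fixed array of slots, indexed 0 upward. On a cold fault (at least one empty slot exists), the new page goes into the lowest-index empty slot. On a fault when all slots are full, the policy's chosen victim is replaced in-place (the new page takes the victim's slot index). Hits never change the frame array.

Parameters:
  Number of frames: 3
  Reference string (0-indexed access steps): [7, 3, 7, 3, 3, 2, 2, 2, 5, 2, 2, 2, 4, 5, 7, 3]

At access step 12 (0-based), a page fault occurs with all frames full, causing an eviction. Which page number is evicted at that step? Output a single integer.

Step 0: ref 7 -> FAULT, frames=[7,-,-]
Step 1: ref 3 -> FAULT, frames=[7,3,-]
Step 2: ref 7 -> HIT, frames=[7,3,-]
Step 3: ref 3 -> HIT, frames=[7,3,-]
Step 4: ref 3 -> HIT, frames=[7,3,-]
Step 5: ref 2 -> FAULT, frames=[7,3,2]
Step 6: ref 2 -> HIT, frames=[7,3,2]
Step 7: ref 2 -> HIT, frames=[7,3,2]
Step 8: ref 5 -> FAULT, evict 3, frames=[7,5,2]
Step 9: ref 2 -> HIT, frames=[7,5,2]
Step 10: ref 2 -> HIT, frames=[7,5,2]
Step 11: ref 2 -> HIT, frames=[7,5,2]
Step 12: ref 4 -> FAULT, evict 2, frames=[7,5,4]
At step 12: evicted page 2

Answer: 2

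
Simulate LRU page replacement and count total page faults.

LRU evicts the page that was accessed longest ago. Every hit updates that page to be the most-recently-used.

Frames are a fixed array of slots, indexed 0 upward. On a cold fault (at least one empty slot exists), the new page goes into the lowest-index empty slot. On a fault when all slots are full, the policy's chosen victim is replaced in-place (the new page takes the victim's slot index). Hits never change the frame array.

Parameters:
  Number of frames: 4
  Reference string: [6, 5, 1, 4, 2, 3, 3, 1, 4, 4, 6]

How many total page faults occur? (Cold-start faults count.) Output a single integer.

Answer: 7

Derivation:
Step 0: ref 6 → FAULT, frames=[6,-,-,-]
Step 1: ref 5 → FAULT, frames=[6,5,-,-]
Step 2: ref 1 → FAULT, frames=[6,5,1,-]
Step 3: ref 4 → FAULT, frames=[6,5,1,4]
Step 4: ref 2 → FAULT (evict 6), frames=[2,5,1,4]
Step 5: ref 3 → FAULT (evict 5), frames=[2,3,1,4]
Step 6: ref 3 → HIT, frames=[2,3,1,4]
Step 7: ref 1 → HIT, frames=[2,3,1,4]
Step 8: ref 4 → HIT, frames=[2,3,1,4]
Step 9: ref 4 → HIT, frames=[2,3,1,4]
Step 10: ref 6 → FAULT (evict 2), frames=[6,3,1,4]
Total faults: 7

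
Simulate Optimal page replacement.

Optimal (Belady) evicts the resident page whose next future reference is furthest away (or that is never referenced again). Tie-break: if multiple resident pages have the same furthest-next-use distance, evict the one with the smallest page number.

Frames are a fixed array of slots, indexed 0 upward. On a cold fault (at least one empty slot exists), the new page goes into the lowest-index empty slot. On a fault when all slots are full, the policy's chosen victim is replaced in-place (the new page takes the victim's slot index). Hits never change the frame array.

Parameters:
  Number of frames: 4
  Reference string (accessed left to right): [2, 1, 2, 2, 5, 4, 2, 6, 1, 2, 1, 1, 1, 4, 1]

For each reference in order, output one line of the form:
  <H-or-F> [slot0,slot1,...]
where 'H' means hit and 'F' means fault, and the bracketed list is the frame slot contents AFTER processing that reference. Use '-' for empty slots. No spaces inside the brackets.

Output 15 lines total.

F [2,-,-,-]
F [2,1,-,-]
H [2,1,-,-]
H [2,1,-,-]
F [2,1,5,-]
F [2,1,5,4]
H [2,1,5,4]
F [2,1,6,4]
H [2,1,6,4]
H [2,1,6,4]
H [2,1,6,4]
H [2,1,6,4]
H [2,1,6,4]
H [2,1,6,4]
H [2,1,6,4]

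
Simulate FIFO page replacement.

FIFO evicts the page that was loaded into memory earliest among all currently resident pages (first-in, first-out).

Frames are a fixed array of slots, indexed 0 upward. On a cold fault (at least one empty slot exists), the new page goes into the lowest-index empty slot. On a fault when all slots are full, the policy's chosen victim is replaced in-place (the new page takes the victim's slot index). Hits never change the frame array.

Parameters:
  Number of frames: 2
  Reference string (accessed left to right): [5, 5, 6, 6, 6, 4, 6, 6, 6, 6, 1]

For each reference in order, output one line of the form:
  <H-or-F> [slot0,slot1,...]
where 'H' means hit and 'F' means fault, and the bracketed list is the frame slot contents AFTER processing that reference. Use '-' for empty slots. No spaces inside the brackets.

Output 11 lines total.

F [5,-]
H [5,-]
F [5,6]
H [5,6]
H [5,6]
F [4,6]
H [4,6]
H [4,6]
H [4,6]
H [4,6]
F [4,1]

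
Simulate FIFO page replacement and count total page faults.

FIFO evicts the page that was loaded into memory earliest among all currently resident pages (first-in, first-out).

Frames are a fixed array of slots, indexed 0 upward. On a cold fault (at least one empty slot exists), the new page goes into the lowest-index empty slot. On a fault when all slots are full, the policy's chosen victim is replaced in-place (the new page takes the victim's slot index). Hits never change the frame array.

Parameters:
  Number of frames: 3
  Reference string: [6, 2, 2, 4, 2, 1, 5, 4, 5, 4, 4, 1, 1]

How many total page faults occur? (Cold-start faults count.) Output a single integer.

Step 0: ref 6 → FAULT, frames=[6,-,-]
Step 1: ref 2 → FAULT, frames=[6,2,-]
Step 2: ref 2 → HIT, frames=[6,2,-]
Step 3: ref 4 → FAULT, frames=[6,2,4]
Step 4: ref 2 → HIT, frames=[6,2,4]
Step 5: ref 1 → FAULT (evict 6), frames=[1,2,4]
Step 6: ref 5 → FAULT (evict 2), frames=[1,5,4]
Step 7: ref 4 → HIT, frames=[1,5,4]
Step 8: ref 5 → HIT, frames=[1,5,4]
Step 9: ref 4 → HIT, frames=[1,5,4]
Step 10: ref 4 → HIT, frames=[1,5,4]
Step 11: ref 1 → HIT, frames=[1,5,4]
Step 12: ref 1 → HIT, frames=[1,5,4]
Total faults: 5

Answer: 5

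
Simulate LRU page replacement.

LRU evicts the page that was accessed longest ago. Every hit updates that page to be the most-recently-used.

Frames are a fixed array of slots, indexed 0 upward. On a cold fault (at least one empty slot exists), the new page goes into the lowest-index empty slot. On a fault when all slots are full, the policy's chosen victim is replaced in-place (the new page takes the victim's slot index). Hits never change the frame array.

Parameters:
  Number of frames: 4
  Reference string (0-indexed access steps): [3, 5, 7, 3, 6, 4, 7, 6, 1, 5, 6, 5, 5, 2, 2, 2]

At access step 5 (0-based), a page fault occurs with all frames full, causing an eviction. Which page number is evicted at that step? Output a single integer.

Answer: 5

Derivation:
Step 0: ref 3 -> FAULT, frames=[3,-,-,-]
Step 1: ref 5 -> FAULT, frames=[3,5,-,-]
Step 2: ref 7 -> FAULT, frames=[3,5,7,-]
Step 3: ref 3 -> HIT, frames=[3,5,7,-]
Step 4: ref 6 -> FAULT, frames=[3,5,7,6]
Step 5: ref 4 -> FAULT, evict 5, frames=[3,4,7,6]
At step 5: evicted page 5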